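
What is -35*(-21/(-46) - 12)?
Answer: 18585/46 ≈ 404.02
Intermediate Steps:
-35*(-21/(-46) - 12) = -35*(-21*(-1/46) - 12) = -35*(21/46 - 12) = -35*(-531/46) = 18585/46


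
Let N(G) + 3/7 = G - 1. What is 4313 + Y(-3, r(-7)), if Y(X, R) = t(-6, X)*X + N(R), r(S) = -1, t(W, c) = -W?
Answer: 30048/7 ≈ 4292.6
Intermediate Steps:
N(G) = -10/7 + G (N(G) = -3/7 + (G - 1) = -3/7 + (-1 + G) = -10/7 + G)
Y(X, R) = -10/7 + R + 6*X (Y(X, R) = (-1*(-6))*X + (-10/7 + R) = 6*X + (-10/7 + R) = -10/7 + R + 6*X)
4313 + Y(-3, r(-7)) = 4313 + (-10/7 - 1 + 6*(-3)) = 4313 + (-10/7 - 1 - 18) = 4313 - 143/7 = 30048/7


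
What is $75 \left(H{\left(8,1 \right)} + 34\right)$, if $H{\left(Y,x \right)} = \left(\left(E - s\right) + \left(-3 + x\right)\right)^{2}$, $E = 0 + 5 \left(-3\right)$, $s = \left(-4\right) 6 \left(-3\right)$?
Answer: $596625$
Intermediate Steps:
$s = 72$ ($s = \left(-24\right) \left(-3\right) = 72$)
$E = -15$ ($E = 0 - 15 = -15$)
$H{\left(Y,x \right)} = \left(-90 + x\right)^{2}$ ($H{\left(Y,x \right)} = \left(\left(-15 - 72\right) + \left(-3 + x\right)\right)^{2} = \left(-87 + \left(-3 + x\right)\right)^{2} = \left(-90 + x\right)^{2}$)
$75 \left(H{\left(8,1 \right)} + 34\right) = 75 \left(\left(-90 + 1\right)^{2} + 34\right) = 75 \left(\left(-89\right)^{2} + 34\right) = 75 \left(7921 + 34\right) = 75 \cdot 7955 = 596625$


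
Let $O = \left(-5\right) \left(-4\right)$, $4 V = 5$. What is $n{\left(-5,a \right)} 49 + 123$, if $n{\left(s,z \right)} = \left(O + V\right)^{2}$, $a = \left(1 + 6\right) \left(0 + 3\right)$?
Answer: $\frac{355993}{16} \approx 22250.0$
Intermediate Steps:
$V = \frac{5}{4}$ ($V = \frac{1}{4} \cdot 5 = \frac{5}{4} \approx 1.25$)
$a = 21$ ($a = 7 \cdot 3 = 21$)
$O = 20$
$n{\left(s,z \right)} = \frac{7225}{16}$ ($n{\left(s,z \right)} = \left(20 + \frac{5}{4}\right)^{2} = \left(\frac{85}{4}\right)^{2} = \frac{7225}{16}$)
$n{\left(-5,a \right)} 49 + 123 = \frac{7225}{16} \cdot 49 + 123 = \frac{354025}{16} + 123 = \frac{355993}{16}$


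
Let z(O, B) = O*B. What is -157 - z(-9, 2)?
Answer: -139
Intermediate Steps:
z(O, B) = B*O
-157 - z(-9, 2) = -157 - 2*(-9) = -157 - 1*(-18) = -157 + 18 = -139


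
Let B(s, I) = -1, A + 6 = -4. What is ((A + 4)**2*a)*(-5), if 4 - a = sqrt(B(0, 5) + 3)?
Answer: -720 + 180*sqrt(2) ≈ -465.44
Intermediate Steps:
A = -10 (A = -6 - 4 = -10)
a = 4 - sqrt(2) (a = 4 - sqrt(-1 + 3) = 4 - sqrt(2) ≈ 2.5858)
((A + 4)**2*a)*(-5) = ((-10 + 4)**2*(4 - sqrt(2)))*(-5) = ((-6)**2*(4 - sqrt(2)))*(-5) = (36*(4 - sqrt(2)))*(-5) = (144 - 36*sqrt(2))*(-5) = -720 + 180*sqrt(2)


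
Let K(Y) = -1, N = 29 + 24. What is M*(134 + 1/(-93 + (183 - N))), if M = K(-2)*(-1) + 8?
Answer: 44631/37 ≈ 1206.2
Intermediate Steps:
N = 53
M = 9 (M = -1*(-1) + 8 = 1 + 8 = 9)
M*(134 + 1/(-93 + (183 - N))) = 9*(134 + 1/(-93 + (183 - 1*53))) = 9*(134 + 1/(-93 + (183 - 53))) = 9*(134 + 1/(-93 + 130)) = 9*(134 + 1/37) = 9*(4959/37) = 44631/37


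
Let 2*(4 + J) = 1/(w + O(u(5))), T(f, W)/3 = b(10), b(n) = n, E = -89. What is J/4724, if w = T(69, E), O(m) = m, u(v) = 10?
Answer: -319/377920 ≈ -0.00084409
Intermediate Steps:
T(f, W) = 30 (T(f, W) = 3*10 = 30)
w = 30
J = -319/80 (J = -4 + 1/(2*(30 + 10)) = -4 + (½)/40 = -4 + (½)*(1/40) = -4 + 1/80 = -319/80 ≈ -3.9875)
J/4724 = -319/80/4724 = -319/80*1/4724 = -319/377920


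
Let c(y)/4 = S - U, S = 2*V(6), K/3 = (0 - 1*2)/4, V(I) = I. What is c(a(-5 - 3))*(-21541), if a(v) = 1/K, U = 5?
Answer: -603148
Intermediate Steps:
K = -3/2 (K = 3*((0 - 1*2)/4) = 3*((0 - 2)*(¼)) = 3*(-2*¼) = 3*(-½) = -3/2 ≈ -1.5000)
S = 12 (S = 2*6 = 12)
a(v) = -⅔ (a(v) = 1/(-3/2) = -⅔)
c(y) = 28 (c(y) = 4*(12 - 1*5) = 4*(12 - 5) = 4*7 = 28)
c(a(-5 - 3))*(-21541) = 28*(-21541) = -603148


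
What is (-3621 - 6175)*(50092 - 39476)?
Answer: -103994336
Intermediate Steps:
(-3621 - 6175)*(50092 - 39476) = -9796*10616 = -103994336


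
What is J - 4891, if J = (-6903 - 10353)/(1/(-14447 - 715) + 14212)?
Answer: -1054185775085/215482343 ≈ -4892.2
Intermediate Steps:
J = -261635472/215482343 (J = -17256/(1/(-15162) + 14212) = -17256/(-1/15162 + 14212) = -17256/215482343/15162 = -17256*15162/215482343 = -261635472/215482343 ≈ -1.2142)
J - 4891 = -261635472/215482343 - 4891 = -1054185775085/215482343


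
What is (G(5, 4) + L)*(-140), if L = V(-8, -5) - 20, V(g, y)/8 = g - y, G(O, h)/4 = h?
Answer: 3920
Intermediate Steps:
G(O, h) = 4*h
V(g, y) = -8*y + 8*g (V(g, y) = 8*(g - y) = -8*y + 8*g)
L = -44 (L = (-8*(-5) + 8*(-8)) - 20 = (40 - 64) - 20 = -24 - 20 = -44)
(G(5, 4) + L)*(-140) = (4*4 - 44)*(-140) = (16 - 44)*(-140) = -28*(-140) = 3920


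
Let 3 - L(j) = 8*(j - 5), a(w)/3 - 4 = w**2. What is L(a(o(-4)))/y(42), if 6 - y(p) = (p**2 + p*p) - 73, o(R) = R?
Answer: 437/3449 ≈ 0.12670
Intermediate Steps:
a(w) = 12 + 3*w**2
L(j) = 43 - 8*j (L(j) = 3 - 8*(j - 5) = 3 - 8*(-5 + j) = 3 - (-40 + 8*j) = 3 + (40 - 8*j) = 43 - 8*j)
y(p) = 79 - 2*p**2 (y(p) = 6 - ((p**2 + p*p) - 73) = 6 - ((p**2 + p**2) - 73) = 6 - (2*p**2 - 73) = 6 - (-73 + 2*p**2) = 6 + (73 - 2*p**2) = 79 - 2*p**2)
L(a(o(-4)))/y(42) = (43 - 8*(12 + 3*(-4)**2))/(79 - 2*42**2) = (43 - 8*(12 + 3*16))/(79 - 2*1764) = (43 - 8*(12 + 48))/(79 - 3528) = (43 - 8*60)/(-3449) = (43 - 480)*(-1/3449) = -437*(-1/3449) = 437/3449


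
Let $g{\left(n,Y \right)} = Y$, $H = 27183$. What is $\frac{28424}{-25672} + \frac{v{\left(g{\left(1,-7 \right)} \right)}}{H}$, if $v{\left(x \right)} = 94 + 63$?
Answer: $- \frac{96077386}{87230247} \approx -1.1014$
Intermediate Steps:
$v{\left(x \right)} = 157$
$\frac{28424}{-25672} + \frac{v{\left(g{\left(1,-7 \right)} \right)}}{H} = \frac{28424}{-25672} + \frac{157}{27183} = 28424 \left(- \frac{1}{25672}\right) + 157 \cdot \frac{1}{27183} = - \frac{3553}{3209} + \frac{157}{27183} = - \frac{96077386}{87230247}$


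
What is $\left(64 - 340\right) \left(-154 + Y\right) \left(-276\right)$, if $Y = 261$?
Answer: $8150832$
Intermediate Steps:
$\left(64 - 340\right) \left(-154 + Y\right) \left(-276\right) = \left(64 - 340\right) \left(-154 + 261\right) \left(-276\right) = \left(-276\right) 107 \left(-276\right) = \left(-29532\right) \left(-276\right) = 8150832$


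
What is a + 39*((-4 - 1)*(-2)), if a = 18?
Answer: 408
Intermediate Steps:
a + 39*((-4 - 1)*(-2)) = 18 + 39*((-4 - 1)*(-2)) = 18 + 39*(-5*(-2)) = 18 + 39*10 = 18 + 390 = 408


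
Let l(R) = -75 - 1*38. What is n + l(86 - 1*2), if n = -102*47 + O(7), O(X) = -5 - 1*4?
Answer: -4916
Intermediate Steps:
O(X) = -9 (O(X) = -5 - 4 = -9)
l(R) = -113 (l(R) = -75 - 38 = -113)
n = -4803 (n = -102*47 - 9 = -4794 - 9 = -4803)
n + l(86 - 1*2) = -4803 - 113 = -4916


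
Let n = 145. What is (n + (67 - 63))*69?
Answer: 10281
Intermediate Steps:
(n + (67 - 63))*69 = (145 + (67 - 63))*69 = (145 + 4)*69 = 149*69 = 10281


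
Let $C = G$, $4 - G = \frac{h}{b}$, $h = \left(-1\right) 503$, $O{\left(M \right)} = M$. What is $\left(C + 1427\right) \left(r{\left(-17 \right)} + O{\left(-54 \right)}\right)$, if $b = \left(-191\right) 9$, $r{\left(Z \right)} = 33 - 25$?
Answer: $- \frac{113131756}{1719} \approx -65813.0$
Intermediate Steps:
$r{\left(Z \right)} = 8$ ($r{\left(Z \right)} = 33 - 25 = 8$)
$h = -503$
$b = -1719$
$G = \frac{6373}{1719}$ ($G = 4 - - \frac{503}{-1719} = 4 - \left(-503\right) \left(- \frac{1}{1719}\right) = 4 - \frac{503}{1719} = \frac{6373}{1719} \approx 3.7074$)
$C = \frac{6373}{1719} \approx 3.7074$
$\left(C + 1427\right) \left(r{\left(-17 \right)} + O{\left(-54 \right)}\right) = \left(\frac{6373}{1719} + 1427\right) \left(8 - 54\right) = \frac{2459386}{1719} \left(-46\right) = - \frac{113131756}{1719}$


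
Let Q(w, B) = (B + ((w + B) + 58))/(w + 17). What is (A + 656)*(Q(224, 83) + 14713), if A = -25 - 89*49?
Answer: -13227628130/241 ≈ -5.4886e+7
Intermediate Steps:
A = -4386 (A = -25 - 4361 = -4386)
Q(w, B) = (58 + w + 2*B)/(17 + w) (Q(w, B) = (B + ((B + w) + 58))/(17 + w) = (B + (58 + B + w))/(17 + w) = (58 + w + 2*B)/(17 + w))
(A + 656)*(Q(224, 83) + 14713) = (-4386 + 656)*((58 + 224 + 2*83)/(17 + 224) + 14713) = -3730*((58 + 224 + 166)/241 + 14713) = -3730*((1/241)*448 + 14713) = -3730*(448/241 + 14713) = -3730*3546281/241 = -13227628130/241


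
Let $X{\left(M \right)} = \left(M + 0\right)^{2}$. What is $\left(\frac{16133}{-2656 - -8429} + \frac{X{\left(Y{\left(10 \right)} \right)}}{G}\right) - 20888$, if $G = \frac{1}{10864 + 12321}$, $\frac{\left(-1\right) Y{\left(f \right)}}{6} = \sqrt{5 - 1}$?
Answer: $\frac{19153398429}{5773} \approx 3.3178 \cdot 10^{6}$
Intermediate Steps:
$Y{\left(f \right)} = -12$ ($Y{\left(f \right)} = - 6 \sqrt{5 - 1} = - 6 \sqrt{4} = \left(-6\right) 2 = -12$)
$X{\left(M \right)} = M^{2}$
$G = \frac{1}{23185} \approx 4.3131 \cdot 10^{-5}$
$\left(\frac{16133}{-2656 - -8429} + \frac{X{\left(Y{\left(10 \right)} \right)}}{G}\right) - 20888 = \left(\frac{16133}{-2656 - -8429} + \left(-12\right)^{2} \frac{1}{\frac{1}{23185}}\right) - 20888 = \left(\frac{16133}{-2656 + 8429} + 144 \cdot 23185\right) - 20888 = \left(\frac{16133}{5773} + 3338640\right) - 20888 = \frac{19273984853}{5773} - 20888 = \frac{19153398429}{5773}$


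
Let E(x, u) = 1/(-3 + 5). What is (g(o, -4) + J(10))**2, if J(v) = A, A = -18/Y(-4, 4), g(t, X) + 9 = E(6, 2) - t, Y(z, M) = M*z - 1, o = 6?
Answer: 208849/1156 ≈ 180.67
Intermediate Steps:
E(x, u) = 1/2
Y(z, M) = -1 + M*z
g(t, X) = -17/2 - t (g(t, X) = -9 + (1/2 - t) = -17/2 - t)
A = 18/17 (A = -18/(-1 + 4*(-4)) = -18/(-1 - 16) = -18/(-17) = -18*(-1/17) = 18/17 ≈ 1.0588)
J(v) = 18/17
(g(o, -4) + J(10))**2 = ((-17/2 - 1*6) + 18/17)**2 = ((-17/2 - 6) + 18/17)**2 = (-29/2 + 18/17)**2 = (-457/34)**2 = 208849/1156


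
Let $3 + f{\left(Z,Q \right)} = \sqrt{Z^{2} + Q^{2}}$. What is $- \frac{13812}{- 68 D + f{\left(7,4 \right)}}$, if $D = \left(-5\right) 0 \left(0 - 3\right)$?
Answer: $- \frac{10359}{14} - \frac{3453 \sqrt{65}}{14} \approx -2728.4$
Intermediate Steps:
$D = 0$ ($D = 0 \left(0 - 3\right) = 0 \left(-3\right) = 0$)
$f{\left(Z,Q \right)} = -3 + \sqrt{Q^{2} + Z^{2}}$ ($f{\left(Z,Q \right)} = -3 + \sqrt{Z^{2} + Q^{2}} = -3 + \sqrt{Q^{2} + Z^{2}}$)
$- \frac{13812}{- 68 D + f{\left(7,4 \right)}} = - \frac{13812}{\left(-68\right) 0 - \left(3 - \sqrt{4^{2} + 7^{2}}\right)} = - \frac{13812}{0 - \left(3 - \sqrt{16 + 49}\right)} = - \frac{13812}{0 - \left(3 - \sqrt{65}\right)} = - \frac{13812}{-3 + \sqrt{65}}$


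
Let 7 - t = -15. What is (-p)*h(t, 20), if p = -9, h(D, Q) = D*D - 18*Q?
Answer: 1116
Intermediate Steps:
t = 22 (t = 7 - 1*(-15) = 7 + 15 = 22)
h(D, Q) = D² - 18*Q
(-p)*h(t, 20) = (-1*(-9))*(22² - 18*20) = 9*(484 - 360) = 9*124 = 1116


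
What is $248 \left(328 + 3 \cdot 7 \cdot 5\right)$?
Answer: $107384$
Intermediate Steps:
$248 \left(328 + 3 \cdot 7 \cdot 5\right) = 248 \left(328 + 21 \cdot 5\right) = 248 \left(328 + 105\right) = 248 \cdot 433 = 107384$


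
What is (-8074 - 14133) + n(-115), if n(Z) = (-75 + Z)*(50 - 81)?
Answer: -16317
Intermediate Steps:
n(Z) = 2325 - 31*Z (n(Z) = (-75 + Z)*(-31) = 2325 - 31*Z)
(-8074 - 14133) + n(-115) = (-8074 - 14133) + (2325 - 31*(-115)) = -22207 + (2325 + 3565) = -22207 + 5890 = -16317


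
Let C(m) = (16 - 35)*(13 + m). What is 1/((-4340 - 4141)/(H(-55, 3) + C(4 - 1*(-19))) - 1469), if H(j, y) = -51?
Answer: -245/357078 ≈ -0.00068612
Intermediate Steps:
C(m) = -247 - 19*m (C(m) = -19*(13 + m) = -247 - 19*m)
1/((-4340 - 4141)/(H(-55, 3) + C(4 - 1*(-19))) - 1469) = 1/((-4340 - 4141)/(-51 + (-247 - 19*(4 - 1*(-19)))) - 1469) = 1/(-8481/(-51 + (-247 - 19*(4 + 19))) - 1469) = 1/(-8481/(-51 + (-247 - 19*23)) - 1469) = 1/(-8481/(-51 + (-247 - 437)) - 1469) = 1/(-8481/(-51 - 684) - 1469) = 1/(-8481/(-735) - 1469) = 1/(-8481*(-1/735) - 1469) = 1/(2827/245 - 1469) = 1/(-357078/245) = -245/357078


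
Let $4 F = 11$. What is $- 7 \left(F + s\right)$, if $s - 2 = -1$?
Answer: $- \frac{105}{4} \approx -26.25$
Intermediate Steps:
$F = \frac{11}{4}$ ($F = \frac{1}{4} \cdot 11 = \frac{11}{4} \approx 2.75$)
$s = 1$ ($s = 2 - 1 = 1$)
$- 7 \left(F + s\right) = - 7 \left(\frac{11}{4} + 1\right) = \left(-7\right) \frac{15}{4} = - \frac{105}{4}$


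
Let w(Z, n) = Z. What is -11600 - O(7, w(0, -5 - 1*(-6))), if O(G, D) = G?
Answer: -11607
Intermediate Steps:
-11600 - O(7, w(0, -5 - 1*(-6))) = -11600 - 1*7 = -11600 - 7 = -11607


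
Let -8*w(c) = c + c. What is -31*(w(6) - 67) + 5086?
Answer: 14419/2 ≈ 7209.5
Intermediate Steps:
w(c) = -c/4 (w(c) = -(c + c)/8 = -c/4)
-31*(w(6) - 67) + 5086 = -31*(-1/4*6 - 67) + 5086 = -31*(-3/2 - 67) + 5086 = -31*(-137/2) + 5086 = 4247/2 + 5086 = 14419/2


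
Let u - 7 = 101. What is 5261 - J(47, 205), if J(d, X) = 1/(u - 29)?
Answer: 415618/79 ≈ 5261.0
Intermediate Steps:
u = 108 (u = 7 + 101 = 108)
J(d, X) = 1/79 (J(d, X) = 1/(108 - 29) = 1/79)
5261 - J(47, 205) = 5261 - 1*1/79 = 5261 - 1/79 = 415618/79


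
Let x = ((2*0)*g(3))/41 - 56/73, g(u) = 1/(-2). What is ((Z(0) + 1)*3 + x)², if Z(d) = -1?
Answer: 3136/5329 ≈ 0.58848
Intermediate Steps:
g(u) = -½
x = -56/73 (x = ((2*0)*(-½))/41 - 56/73 = (0*(-½))*(1/41) - 56*1/73 = 0*(1/41) - 56/73 = 0 - 56/73 = -56/73 ≈ -0.76712)
((Z(0) + 1)*3 + x)² = ((-1 + 1)*3 - 56/73)² = (0*3 - 56/73)² = (0 - 56/73)² = (-56/73)² = 3136/5329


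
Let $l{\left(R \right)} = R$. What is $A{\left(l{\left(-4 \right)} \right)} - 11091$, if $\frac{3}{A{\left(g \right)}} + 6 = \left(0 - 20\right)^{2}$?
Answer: $- \frac{4369851}{394} \approx -11091.0$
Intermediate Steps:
$A{\left(g \right)} = \frac{3}{394}$ ($A{\left(g \right)} = \frac{3}{-6 + \left(0 - 20\right)^{2}} = \frac{3}{-6 + \left(-20\right)^{2}} = \frac{3}{-6 + 400} = \frac{3}{394}$)
$A{\left(l{\left(-4 \right)} \right)} - 11091 = \frac{3}{394} - 11091 = - \frac{4369851}{394}$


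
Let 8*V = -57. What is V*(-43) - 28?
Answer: 2227/8 ≈ 278.38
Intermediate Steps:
V = -57/8 (V = (⅛)*(-57) = -57/8 ≈ -7.1250)
V*(-43) - 28 = -57/8*(-43) - 28 = 2451/8 - 28 = 2227/8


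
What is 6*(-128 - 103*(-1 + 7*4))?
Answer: -17454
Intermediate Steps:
6*(-128 - 103*(-1 + 7*4)) = 6*(-128 - 103*(-1 + 28)) = 6*(-128 - 103*27) = 6*(-128 - 2781) = 6*(-2909) = -17454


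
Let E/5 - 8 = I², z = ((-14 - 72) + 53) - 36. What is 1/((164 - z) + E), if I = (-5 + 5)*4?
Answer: 1/273 ≈ 0.0036630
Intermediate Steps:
z = -69 (z = (-86 + 53) - 36 = -33 - 36 = -69)
I = 0 (I = 0*4 = 0)
E = 40 (E = 40 + 5*0² = 40 + 5*0 = 40 + 0 = 40)
1/((164 - z) + E) = 1/((164 - 1*(-69)) + 40) = 1/((164 + 69) + 40) = 1/(233 + 40) = 1/273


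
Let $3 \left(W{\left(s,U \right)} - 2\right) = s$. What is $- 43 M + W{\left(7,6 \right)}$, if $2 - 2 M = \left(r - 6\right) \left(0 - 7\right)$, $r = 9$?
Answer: $- \frac{2941}{6} \approx -490.17$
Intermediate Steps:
$W{\left(s,U \right)} = 2 + \frac{s}{3}$
$M = \frac{23}{2}$ ($M = 1 - \frac{\left(9 - 6\right) \left(0 - 7\right)}{2} = 1 - \frac{3 \left(0 - 7\right)}{2} = 1 - \frac{3 \left(-7\right)}{2} = 1 - - \frac{21}{2} = 1 + \frac{21}{2} = \frac{23}{2} \approx 11.5$)
$- 43 M + W{\left(7,6 \right)} = \left(-43\right) \frac{23}{2} + \left(2 + \frac{1}{3} \cdot 7\right) = - \frac{989}{2} + \left(2 + \frac{7}{3}\right) = - \frac{989}{2} + \frac{13}{3} = - \frac{2941}{6}$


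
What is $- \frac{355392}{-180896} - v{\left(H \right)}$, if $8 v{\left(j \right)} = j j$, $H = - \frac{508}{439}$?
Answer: $\frac{1958004952}{1089451813} \approx 1.7972$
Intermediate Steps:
$H = - \frac{508}{439}$ ($H = \left(-508\right) \frac{1}{439} = - \frac{508}{439} \approx -1.1572$)
$v{\left(j \right)} = \frac{j^{2}}{8}$ ($v{\left(j \right)} = \frac{j j}{8} = \frac{j^{2}}{8}$)
$- \frac{355392}{-180896} - v{\left(H \right)} = - \frac{355392}{-180896} - \frac{\left(- \frac{508}{439}\right)^{2}}{8} = \left(-355392\right) \left(- \frac{1}{180896}\right) - \frac{1}{8} \cdot \frac{258064}{192721} = \frac{11106}{5653} - \frac{32258}{192721} = \frac{1958004952}{1089451813}$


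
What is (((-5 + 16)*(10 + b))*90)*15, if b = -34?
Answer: -356400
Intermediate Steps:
(((-5 + 16)*(10 + b))*90)*15 = (((-5 + 16)*(10 - 34))*90)*15 = ((11*(-24))*90)*15 = -264*90*15 = -23760*15 = -356400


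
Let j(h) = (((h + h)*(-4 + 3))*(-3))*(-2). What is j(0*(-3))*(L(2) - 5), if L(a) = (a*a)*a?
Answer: 0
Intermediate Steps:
L(a) = a³ (L(a) = a²*a = a³)
j(h) = -12*h (j(h) = (((2*h)*(-1))*(-3))*(-2) = (-2*h*(-3))*(-2) = (6*h)*(-2) = -12*h)
j(0*(-3))*(L(2) - 5) = (-0*(-3))*(2³ - 5) = (-12*0)*(8 - 5) = 0*3 = 0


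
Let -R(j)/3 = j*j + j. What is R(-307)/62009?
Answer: -281826/62009 ≈ -4.5449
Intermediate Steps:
R(j) = -3*j - 3*j² (R(j) = -3*(j*j + j) = -3*(j² + j) = -3*(j + j²) = -3*j - 3*j²)
R(-307)/62009 = -3*(-307)*(1 - 307)/62009 = -3*(-307)*(-306)*(1/62009) = -281826*1/62009 = -281826/62009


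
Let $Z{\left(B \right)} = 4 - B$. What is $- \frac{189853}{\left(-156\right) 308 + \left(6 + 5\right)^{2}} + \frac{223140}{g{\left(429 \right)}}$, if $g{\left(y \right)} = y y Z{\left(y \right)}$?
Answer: $\frac{89934050653}{22719554715} \approx 3.9584$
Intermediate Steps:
$g{\left(y \right)} = y^{2} \left(4 - y\right)$ ($g{\left(y \right)} = y y \left(4 - y\right) = y^{2} \left(4 - y\right)$)
$- \frac{189853}{\left(-156\right) 308 + \left(6 + 5\right)^{2}} + \frac{223140}{g{\left(429 \right)}} = - \frac{189853}{\left(-156\right) 308 + \left(6 + 5\right)^{2}} + \frac{223140}{429^{2} \left(4 - 429\right)} = - \frac{189853}{-48048 + 11^{2}} + \frac{223140}{184041 \left(4 - 429\right)} = - \frac{189853}{-48048 + 121} + \frac{223140}{184041 \left(-425\right)} = - \frac{189853}{-47927} + \frac{223140}{-78217425} = \left(-189853\right) \left(- \frac{1}{47927}\right) + 223140 \left(- \frac{1}{78217425}\right) = \frac{189853}{47927} - \frac{14876}{5214495} = \frac{89934050653}{22719554715}$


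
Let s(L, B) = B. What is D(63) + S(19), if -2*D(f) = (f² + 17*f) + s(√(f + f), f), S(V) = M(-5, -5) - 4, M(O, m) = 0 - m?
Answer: -5101/2 ≈ -2550.5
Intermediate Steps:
M(O, m) = -m
S(V) = 1 (S(V) = -1*(-5) - 4 = 5 - 4 = 1)
D(f) = -9*f - f²/2 (D(f) = -((f² + 17*f) + f)/2 = -(f² + 18*f)/2 = -9*f - f²/2)
D(63) + S(19) = (½)*63*(-18 - 1*63) + 1 = (½)*63*(-18 - 63) + 1 = (½)*63*(-81) + 1 = -5103/2 + 1 = -5101/2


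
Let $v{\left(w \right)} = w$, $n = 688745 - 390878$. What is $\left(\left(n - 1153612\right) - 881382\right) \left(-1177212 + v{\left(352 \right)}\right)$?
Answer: $2044355281220$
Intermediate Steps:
$n = 297867$ ($n = 688745 - 390878 = 297867$)
$\left(\left(n - 1153612\right) - 881382\right) \left(-1177212 + v{\left(352 \right)}\right) = \left(\left(297867 - 1153612\right) - 881382\right) \left(-1177212 + 352\right) = \left(\left(297867 - 1153612\right) - 881382\right) \left(-1176860\right) = \left(-855745 - 881382\right) \left(-1176860\right) = \left(-1737127\right) \left(-1176860\right) = 2044355281220$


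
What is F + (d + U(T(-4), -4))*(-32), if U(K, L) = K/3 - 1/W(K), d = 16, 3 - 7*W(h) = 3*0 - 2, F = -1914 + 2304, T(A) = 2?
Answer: -1478/15 ≈ -98.533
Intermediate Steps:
F = 390
W(h) = 5/7 (W(h) = 3/7 - (3*0 - 2)/7 = 3/7 - (0 - 2)/7 = 3/7 - ⅐*(-2) = 3/7 + 2/7 = 5/7)
U(K, L) = -7/5 + K/3 (U(K, L) = K/3 - 1/5/7 = K*(⅓) - 1*7/5 = K/3 - 7/5 = -7/5 + K/3)
F + (d + U(T(-4), -4))*(-32) = 390 + (16 + (-7/5 + (⅓)*2))*(-32) = 390 + (16 + (-7/5 + ⅔))*(-32) = 390 + (16 - 11/15)*(-32) = 390 + (229/15)*(-32) = 390 - 7328/15 = -1478/15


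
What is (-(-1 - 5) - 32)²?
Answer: 676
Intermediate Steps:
(-(-1 - 5) - 32)² = (-1*(-6) - 32)² = (6 - 32)² = (-26)² = 676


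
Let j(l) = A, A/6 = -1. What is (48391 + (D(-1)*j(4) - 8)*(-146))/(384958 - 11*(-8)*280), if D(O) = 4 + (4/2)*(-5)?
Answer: 6329/58514 ≈ 0.10816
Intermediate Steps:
A = -6 (A = 6*(-1) = -6)
j(l) = -6
D(O) = -6 (D(O) = 4 + (4*(½))*(-5) = 4 + 2*(-5) = 4 - 10 = -6)
(48391 + (D(-1)*j(4) - 8)*(-146))/(384958 - 11*(-8)*280) = (48391 + (-6*(-6) - 8)*(-146))/(384958 - 11*(-8)*280) = (48391 + (36 - 8)*(-146))/(384958 + 88*280) = (48391 + 28*(-146))/(384958 + 24640) = (48391 - 4088)/409598 = 44303*(1/409598) = 6329/58514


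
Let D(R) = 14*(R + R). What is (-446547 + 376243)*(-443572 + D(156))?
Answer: 30877798016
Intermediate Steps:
D(R) = 28*R (D(R) = 14*(2*R) = 28*R)
(-446547 + 376243)*(-443572 + D(156)) = (-446547 + 376243)*(-443572 + 28*156) = -70304*(-443572 + 4368) = -70304*(-439204) = 30877798016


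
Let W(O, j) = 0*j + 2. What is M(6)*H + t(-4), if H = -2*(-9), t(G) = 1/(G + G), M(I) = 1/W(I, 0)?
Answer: 71/8 ≈ 8.8750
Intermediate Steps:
W(O, j) = 2 (W(O, j) = 0 + 2 = 2)
M(I) = ½ (M(I) = 1/2 = ½)
t(G) = 1/(2*G)
H = 18
M(6)*H + t(-4) = (½)*18 + (½)/(-4) = 9 + (½)*(-¼) = 9 - ⅛ = 71/8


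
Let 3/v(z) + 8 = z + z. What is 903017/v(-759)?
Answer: -1378003942/3 ≈ -4.5933e+8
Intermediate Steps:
v(z) = 3/(-8 + 2*z) (v(z) = 3/(-8 + (z + z)) = 3/(-8 + 2*z))
903017/v(-759) = 903017/((3/(2*(-4 - 759)))) = 903017/(((3/2)/(-763))) = 903017/(((3/2)*(-1/763))) = 903017/(-3/1526) = 903017*(-1526/3) = -1378003942/3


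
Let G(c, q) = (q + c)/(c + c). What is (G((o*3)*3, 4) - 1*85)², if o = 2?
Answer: 2307361/324 ≈ 7121.5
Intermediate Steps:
G(c, q) = (c + q)/(2*c) (G(c, q) = (c + q)/((2*c)) = (c + q)*(1/(2*c)) = (c + q)/(2*c))
(G((o*3)*3, 4) - 1*85)² = (((2*3)*3 + 4)/(2*(((2*3)*3))) - 1*85)² = ((6*3 + 4)/(2*((6*3))) - 85)² = ((½)*(18 + 4)/18 - 85)² = ((½)*(1/18)*22 - 85)² = (11/18 - 85)² = (-1519/18)² = 2307361/324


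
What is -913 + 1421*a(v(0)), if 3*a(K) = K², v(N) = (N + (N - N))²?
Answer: -913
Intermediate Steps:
v(N) = N² (v(N) = (N + 0)² = N²)
a(K) = K²/3
-913 + 1421*a(v(0)) = -913 + 1421*((0²)²/3) = -913 + 1421*((⅓)*0²) = -913 + 1421*((⅓)*0) = -913 + 1421*0 = -913 + 0 = -913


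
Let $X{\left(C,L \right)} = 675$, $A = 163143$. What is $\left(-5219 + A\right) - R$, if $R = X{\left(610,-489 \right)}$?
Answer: $157249$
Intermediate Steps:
$R = 675$
$\left(-5219 + A\right) - R = \left(-5219 + 163143\right) - 675 = 157924 - 675 = 157249$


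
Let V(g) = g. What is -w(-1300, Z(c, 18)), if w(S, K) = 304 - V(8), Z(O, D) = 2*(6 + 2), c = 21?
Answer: -296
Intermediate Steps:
Z(O, D) = 16 (Z(O, D) = 2*8 = 16)
w(S, K) = 296 (w(S, K) = 304 - 1*8 = 304 - 8 = 296)
-w(-1300, Z(c, 18)) = -1*296 = -296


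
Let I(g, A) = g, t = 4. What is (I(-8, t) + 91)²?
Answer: 6889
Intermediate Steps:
(I(-8, t) + 91)² = (-8 + 91)² = 83² = 6889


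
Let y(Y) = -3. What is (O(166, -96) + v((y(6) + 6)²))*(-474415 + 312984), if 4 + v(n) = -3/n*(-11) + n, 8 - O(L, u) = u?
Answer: -54563678/3 ≈ -1.8188e+7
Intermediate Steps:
O(L, u) = 8 - u
v(n) = -4 + n + 33/n (v(n) = -4 + (-3/n*(-11) + n) = -4 + (33/n + n) = -4 + (n + 33/n) = -4 + n + 33/n)
(O(166, -96) + v((y(6) + 6)²))*(-474415 + 312984) = ((8 - 1*(-96)) + (-4 + (-3 + 6)² + 33/((-3 + 6)²)))*(-474415 + 312984) = ((8 + 96) + (-4 + 3² + 33/(3²)))*(-161431) = (104 + (-4 + 9 + 33/9))*(-161431) = (104 + (-4 + 9 + 33*(⅑)))*(-161431) = (104 + (-4 + 9 + 11/3))*(-161431) = (104 + 26/3)*(-161431) = (338/3)*(-161431) = -54563678/3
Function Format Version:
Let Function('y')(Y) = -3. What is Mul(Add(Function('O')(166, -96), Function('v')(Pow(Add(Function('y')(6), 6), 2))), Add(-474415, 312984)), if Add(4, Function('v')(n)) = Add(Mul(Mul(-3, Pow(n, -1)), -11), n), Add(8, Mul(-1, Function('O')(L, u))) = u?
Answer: Rational(-54563678, 3) ≈ -1.8188e+7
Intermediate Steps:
Function('O')(L, u) = Add(8, Mul(-1, u))
Function('v')(n) = Add(-4, n, Mul(33, Pow(n, -1))) (Function('v')(n) = Add(-4, Add(Mul(Mul(-3, Pow(n, -1)), -11), n)) = Add(-4, Add(Mul(33, Pow(n, -1)), n)) = Add(-4, Add(n, Mul(33, Pow(n, -1)))) = Add(-4, n, Mul(33, Pow(n, -1))))
Mul(Add(Function('O')(166, -96), Function('v')(Pow(Add(Function('y')(6), 6), 2))), Add(-474415, 312984)) = Mul(Add(Add(8, Mul(-1, -96)), Add(-4, Pow(Add(-3, 6), 2), Mul(33, Pow(Pow(Add(-3, 6), 2), -1)))), Add(-474415, 312984)) = Mul(Add(Add(8, 96), Add(-4, Pow(3, 2), Mul(33, Pow(Pow(3, 2), -1)))), -161431) = Mul(Add(104, Add(-4, 9, Mul(33, Pow(9, -1)))), -161431) = Mul(Add(104, Add(-4, 9, Mul(33, Rational(1, 9)))), -161431) = Mul(Add(104, Add(-4, 9, Rational(11, 3))), -161431) = Mul(Add(104, Rational(26, 3)), -161431) = Mul(Rational(338, 3), -161431) = Rational(-54563678, 3)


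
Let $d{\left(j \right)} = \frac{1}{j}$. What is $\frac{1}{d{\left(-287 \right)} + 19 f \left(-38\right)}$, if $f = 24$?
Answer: $- \frac{287}{4973137} \approx -5.771 \cdot 10^{-5}$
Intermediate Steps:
$\frac{1}{d{\left(-287 \right)} + 19 f \left(-38\right)} = \frac{1}{\frac{1}{-287} + 19 \cdot 24 \left(-38\right)} = \frac{1}{- \frac{1}{287} + 456 \left(-38\right)} = \frac{1}{- \frac{1}{287} - 17328} = \frac{1}{- \frac{4973137}{287}} = - \frac{287}{4973137}$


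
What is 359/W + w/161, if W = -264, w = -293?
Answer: -135151/42504 ≈ -3.1797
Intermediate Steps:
359/W + w/161 = 359/(-264) - 293/161 = 359*(-1/264) - 293*1/161 = -359/264 - 293/161 = -135151/42504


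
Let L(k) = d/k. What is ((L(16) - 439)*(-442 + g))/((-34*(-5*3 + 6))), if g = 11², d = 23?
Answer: 749107/1632 ≈ 459.01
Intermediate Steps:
g = 121
L(k) = 23/k
((L(16) - 439)*(-442 + g))/((-34*(-5*3 + 6))) = ((23/16 - 439)*(-442 + 121))/((-34*(-5*3 + 6))) = ((23*(1/16) - 439)*(-321))/((-34*(-15 + 6))) = ((23/16 - 439)*(-321))/((-34*(-9))) = -7001/16*(-321)/306 = (2247321/16)*(1/306) = 749107/1632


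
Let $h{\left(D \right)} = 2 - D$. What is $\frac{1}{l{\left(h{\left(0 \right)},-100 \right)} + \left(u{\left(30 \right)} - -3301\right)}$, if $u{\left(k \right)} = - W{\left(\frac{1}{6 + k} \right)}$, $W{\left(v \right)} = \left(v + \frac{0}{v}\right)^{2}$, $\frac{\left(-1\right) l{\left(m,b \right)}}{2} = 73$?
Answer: $\frac{1296}{4088879} \approx 0.00031696$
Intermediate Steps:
$l{\left(m,b \right)} = -146$ ($l{\left(m,b \right)} = \left(-2\right) 73 = -146$)
$W{\left(v \right)} = v^{2}$ ($W{\left(v \right)} = \left(v + 0\right)^{2} = v^{2}$)
$u{\left(k \right)} = - \frac{1}{\left(6 + k\right)^{2}}$ ($u{\left(k \right)} = - \left(\frac{1}{6 + k}\right)^{2} = - \frac{1}{\left(6 + k\right)^{2}}$)
$\frac{1}{l{\left(h{\left(0 \right)},-100 \right)} + \left(u{\left(30 \right)} - -3301\right)} = \frac{1}{-146 - \left(-3301 + \frac{1}{\left(6 + 30\right)^{2}}\right)} = \frac{1}{-146 + \left(- \frac{1}{1296} + 3301\right)} = \frac{1}{-146 + \frac{4278095}{1296}} = \frac{1}{\frac{4088879}{1296}} = \frac{1296}{4088879}$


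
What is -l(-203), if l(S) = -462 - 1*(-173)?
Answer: 289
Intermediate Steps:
l(S) = -289 (l(S) = -462 + 173 = -289)
-l(-203) = -1*(-289) = 289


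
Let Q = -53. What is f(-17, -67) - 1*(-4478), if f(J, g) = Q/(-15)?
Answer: 67223/15 ≈ 4481.5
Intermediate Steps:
f(J, g) = 53/15 (f(J, g) = -53/(-15) = -53*(-1/15) = 53/15)
f(-17, -67) - 1*(-4478) = 53/15 - 1*(-4478) = 53/15 + 4478 = 67223/15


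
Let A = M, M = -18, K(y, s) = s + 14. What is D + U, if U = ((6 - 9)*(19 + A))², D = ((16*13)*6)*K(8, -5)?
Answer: 11241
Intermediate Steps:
K(y, s) = 14 + s
A = -18
D = 11232 (D = ((16*13)*6)*(14 - 5) = (208*6)*9 = 1248*9 = 11232)
U = 9 (U = ((6 - 9)*(19 - 18))² = (-3*1)² = (-3)² = 9)
D + U = 11232 + 9 = 11241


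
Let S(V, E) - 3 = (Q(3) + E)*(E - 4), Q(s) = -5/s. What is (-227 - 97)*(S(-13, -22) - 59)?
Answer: -181224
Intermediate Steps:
S(V, E) = 3 + (-4 + E)*(-5/3 + E) (S(V, E) = 3 + (-5/3 + E)*(E - 4) = 3 + (-5*1/3 + E)*(-4 + E) = 3 + (-5/3 + E)*(-4 + E) = 3 + (-4 + E)*(-5/3 + E))
(-227 - 97)*(S(-13, -22) - 59) = (-227 - 97)*((29/3 + (-22)**2 - 17/3*(-22)) - 59) = -324*((29/3 + 484 + 374/3) - 59) = -324*(1855/3 - 59) = -324*1678/3 = -181224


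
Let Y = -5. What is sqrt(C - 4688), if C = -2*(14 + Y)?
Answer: I*sqrt(4706) ≈ 68.6*I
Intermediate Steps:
C = -18 (C = -2*(14 - 5) = -2*9 = -18)
sqrt(C - 4688) = sqrt(-18 - 4688) = sqrt(-4706) = I*sqrt(4706)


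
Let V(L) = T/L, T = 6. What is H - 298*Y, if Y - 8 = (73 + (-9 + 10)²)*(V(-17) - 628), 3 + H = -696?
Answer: 235507053/17 ≈ 1.3853e+7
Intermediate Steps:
H = -699 (H = -3 - 696 = -699)
V(L) = 6/L
Y = -790332/17 (Y = 8 + (73 + (-9 + 10)²)*(6/(-17) - 628) = 8 + (73 + 1²)*(6*(-1/17) - 628) = 8 + (73 + 1)*(-6/17 - 628) = 8 + 74*(-10682/17) = 8 - 790468/17 = -790332/17 ≈ -46490.)
H - 298*Y = -699 - 298*(-790332/17) = -699 + 235518936/17 = 235507053/17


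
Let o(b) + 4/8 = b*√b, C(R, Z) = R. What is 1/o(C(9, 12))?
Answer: 2/53 ≈ 0.037736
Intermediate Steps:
o(b) = -½ + b^(3/2) (o(b) = -½ + b*√b = -½ + b^(3/2))
1/o(C(9, 12)) = 1/(-½ + 9^(3/2)) = 1/(-½ + 27) = 1/(53/2) = 2/53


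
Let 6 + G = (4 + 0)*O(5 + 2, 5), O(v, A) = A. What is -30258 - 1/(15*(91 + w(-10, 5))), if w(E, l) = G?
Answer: -47656351/1575 ≈ -30258.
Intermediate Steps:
G = 14 (G = -6 + (4 + 0)*5 = -6 + 4*5 = -6 + 20 = 14)
w(E, l) = 14
-30258 - 1/(15*(91 + w(-10, 5))) = -30258 - 1/(15*(91 + 14)) = -30258 - 1/(15*105) = -30258 - 1/1575 = -47656351/1575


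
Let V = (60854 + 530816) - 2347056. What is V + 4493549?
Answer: 2738163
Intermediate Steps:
V = -1755386 (V = 591670 - 2347056 = -1755386)
V + 4493549 = -1755386 + 4493549 = 2738163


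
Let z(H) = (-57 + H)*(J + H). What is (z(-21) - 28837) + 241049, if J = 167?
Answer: 200824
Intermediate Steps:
z(H) = (-57 + H)*(167 + H)
(z(-21) - 28837) + 241049 = ((-9519 + (-21)² + 110*(-21)) - 28837) + 241049 = ((-9519 + 441 - 2310) - 28837) + 241049 = (-11388 - 28837) + 241049 = -40225 + 241049 = 200824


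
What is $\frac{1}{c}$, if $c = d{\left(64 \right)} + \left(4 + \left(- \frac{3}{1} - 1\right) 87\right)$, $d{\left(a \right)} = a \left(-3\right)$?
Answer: $- \frac{1}{536} \approx -0.0018657$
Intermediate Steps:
$d{\left(a \right)} = - 3 a$
$c = -536$ ($c = \left(-3\right) 64 + \left(4 + \left(- \frac{3}{1} - 1\right) 87\right) = -192 + \left(4 + \left(\left(-3\right) 1 - 1\right) 87\right) = -192 + \left(4 + \left(-3 - 1\right) 87\right) = -192 + \left(4 - 348\right) = -192 - 344 = -536$)
$\frac{1}{c} = \frac{1}{-536} = - \frac{1}{536}$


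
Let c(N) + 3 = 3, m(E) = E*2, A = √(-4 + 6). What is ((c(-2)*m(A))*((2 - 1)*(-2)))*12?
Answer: 0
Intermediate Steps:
A = √2 ≈ 1.4142
m(E) = 2*E
c(N) = 0 (c(N) = -3 + 3 = 0)
((c(-2)*m(A))*((2 - 1)*(-2)))*12 = ((0*(2*√2))*((2 - 1)*(-2)))*12 = (0*(1*(-2)))*12 = (0*(-2))*12 = 0*12 = 0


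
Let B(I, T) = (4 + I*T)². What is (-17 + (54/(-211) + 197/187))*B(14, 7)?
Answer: -391251600/2321 ≈ -1.6857e+5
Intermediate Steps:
(-17 + (54/(-211) + 197/187))*B(14, 7) = (-17 + (54/(-211) + 197/187))*(4 + 14*7)² = (-17 + (54*(-1/211) + 197*(1/187)))*(4 + 98)² = (-17 + (-54/211 + 197/187))*102² = (-17 + 31469/39457)*10404 = -639300/39457*10404 = -391251600/2321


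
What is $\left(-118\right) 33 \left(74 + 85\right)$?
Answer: $-619146$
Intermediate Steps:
$\left(-118\right) 33 \left(74 + 85\right) = \left(-3894\right) 159 = -619146$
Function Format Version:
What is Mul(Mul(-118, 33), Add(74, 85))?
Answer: -619146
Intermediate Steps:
Mul(Mul(-118, 33), Add(74, 85)) = Mul(-3894, 159) = -619146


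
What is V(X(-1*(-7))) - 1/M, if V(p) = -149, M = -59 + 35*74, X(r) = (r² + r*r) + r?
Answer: -377120/2531 ≈ -149.00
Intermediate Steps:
X(r) = r + 2*r² (X(r) = (r² + r²) + r = 2*r² + r = r + 2*r²)
M = 2531 (M = -59 + 2590 = 2531)
V(X(-1*(-7))) - 1/M = -149 - 1/2531 = -377120/2531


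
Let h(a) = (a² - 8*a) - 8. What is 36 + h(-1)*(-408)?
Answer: -372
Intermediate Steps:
h(a) = -8 + a² - 8*a
36 + h(-1)*(-408) = 36 + (-8 + (-1)² - 8*(-1))*(-408) = 36 + (-8 + 1 + 8)*(-408) = 36 + 1*(-408) = 36 - 408 = -372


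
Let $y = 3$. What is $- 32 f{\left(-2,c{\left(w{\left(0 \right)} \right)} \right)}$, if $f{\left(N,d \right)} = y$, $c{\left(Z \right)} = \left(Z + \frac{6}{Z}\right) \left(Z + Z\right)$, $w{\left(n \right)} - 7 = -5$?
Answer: $-96$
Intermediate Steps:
$w{\left(n \right)} = 2$ ($w{\left(n \right)} = 7 - 5 = 2$)
$c{\left(Z \right)} = 2 Z \left(Z + \frac{6}{Z}\right)$ ($c{\left(Z \right)} = \left(Z + \frac{6}{Z}\right) 2 Z = 2 Z \left(Z + \frac{6}{Z}\right)$)
$f{\left(N,d \right)} = 3$
$- 32 f{\left(-2,c{\left(w{\left(0 \right)} \right)} \right)} = \left(-32\right) 3 = -96$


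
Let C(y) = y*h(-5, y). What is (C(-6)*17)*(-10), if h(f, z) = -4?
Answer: -4080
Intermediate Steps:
C(y) = -4*y (C(y) = y*(-4) = -4*y)
(C(-6)*17)*(-10) = (-4*(-6)*17)*(-10) = (24*17)*(-10) = 408*(-10) = -4080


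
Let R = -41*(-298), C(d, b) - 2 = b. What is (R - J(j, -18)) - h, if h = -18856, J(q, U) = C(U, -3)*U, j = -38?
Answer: 31056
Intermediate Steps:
C(d, b) = 2 + b
J(q, U) = -U (J(q, U) = (2 - 3)*U = -U)
R = 12218
(R - J(j, -18)) - h = (12218 - (-1)*(-18)) - 1*(-18856) = (12218 - 1*18) + 18856 = (12218 - 18) + 18856 = 12200 + 18856 = 31056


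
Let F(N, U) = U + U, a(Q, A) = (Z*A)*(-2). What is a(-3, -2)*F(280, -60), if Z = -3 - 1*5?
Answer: 3840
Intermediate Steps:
Z = -8 (Z = -3 - 5 = -8)
a(Q, A) = 16*A (a(Q, A) = -8*A*(-2) = 16*A)
F(N, U) = 2*U
a(-3, -2)*F(280, -60) = (16*(-2))*(2*(-60)) = -32*(-120) = 3840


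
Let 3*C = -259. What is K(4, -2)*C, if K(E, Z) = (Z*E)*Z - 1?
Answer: -1295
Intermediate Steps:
C = -259/3 (C = (1/3)*(-259) = -259/3 ≈ -86.333)
K(E, Z) = -1 + E*Z**2 (K(E, Z) = (E*Z)*Z - 1 = E*Z**2 - 1 = -1 + E*Z**2)
K(4, -2)*C = (-1 + 4*(-2)**2)*(-259/3) = (-1 + 4*4)*(-259/3) = (-1 + 16)*(-259/3) = 15*(-259/3) = -1295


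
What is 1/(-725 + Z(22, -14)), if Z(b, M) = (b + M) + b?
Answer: -1/695 ≈ -0.0014388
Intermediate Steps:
Z(b, M) = M + 2*b (Z(b, M) = (M + b) + b = M + 2*b)
1/(-725 + Z(22, -14)) = 1/(-725 + (-14 + 2*22)) = 1/(-725 + (-14 + 44)) = 1/(-725 + 30) = 1/(-695) = -1/695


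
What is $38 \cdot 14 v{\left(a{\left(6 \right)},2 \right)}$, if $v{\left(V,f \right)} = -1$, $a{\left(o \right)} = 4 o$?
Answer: $-532$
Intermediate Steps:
$38 \cdot 14 v{\left(a{\left(6 \right)},2 \right)} = 38 \cdot 14 \left(-1\right) = 532 \left(-1\right) = -532$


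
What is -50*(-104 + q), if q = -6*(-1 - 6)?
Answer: 3100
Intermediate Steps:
q = 42 (q = -6*(-7) = 42)
-50*(-104 + q) = -50*(-104 + 42) = -50*(-62) = 3100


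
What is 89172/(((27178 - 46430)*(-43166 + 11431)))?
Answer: 22293/152740555 ≈ 0.00014595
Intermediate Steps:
89172/(((27178 - 46430)*(-43166 + 11431))) = 89172/((-19252*(-31735))) = 89172/610962220 = 89172*(1/610962220) = 22293/152740555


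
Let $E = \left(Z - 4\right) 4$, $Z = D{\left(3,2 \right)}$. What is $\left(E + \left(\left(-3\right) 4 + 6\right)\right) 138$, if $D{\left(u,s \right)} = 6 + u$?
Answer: $1932$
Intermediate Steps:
$Z = 9$ ($Z = 6 + 3 = 9$)
$E = 20$ ($E = \left(9 - 4\right) 4 = 5 \cdot 4 = 20$)
$\left(E + \left(\left(-3\right) 4 + 6\right)\right) 138 = \left(20 + \left(\left(-3\right) 4 + 6\right)\right) 138 = \left(20 + \left(-12 + 6\right)\right) 138 = \left(20 - 6\right) 138 = 14 \cdot 138 = 1932$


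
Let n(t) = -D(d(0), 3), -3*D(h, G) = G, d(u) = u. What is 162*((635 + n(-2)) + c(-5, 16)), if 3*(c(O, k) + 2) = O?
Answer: 102438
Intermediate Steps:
D(h, G) = -G/3
c(O, k) = -2 + O/3
n(t) = 1 (n(t) = -(-1)*3/3 = -1*(-1) = 1)
162*((635 + n(-2)) + c(-5, 16)) = 162*((635 + 1) + (-2 + (⅓)*(-5))) = 162*(636 + (-2 - 5/3)) = 162*(636 - 11/3) = 162*(1897/3) = 102438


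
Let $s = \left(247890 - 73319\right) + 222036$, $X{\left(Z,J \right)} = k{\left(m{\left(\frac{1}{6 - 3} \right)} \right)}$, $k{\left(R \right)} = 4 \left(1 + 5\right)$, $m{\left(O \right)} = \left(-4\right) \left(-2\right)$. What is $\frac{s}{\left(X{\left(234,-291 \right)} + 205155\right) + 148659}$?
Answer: $\frac{396607}{353838} \approx 1.1209$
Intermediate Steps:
$m{\left(O \right)} = 8$
$k{\left(R \right)} = 24$ ($k{\left(R \right)} = 4 \cdot 6 = 24$)
$X{\left(Z,J \right)} = 24$
$s = 396607$ ($s = 174571 + 222036 = 396607$)
$\frac{s}{\left(X{\left(234,-291 \right)} + 205155\right) + 148659} = \frac{396607}{\left(24 + 205155\right) + 148659} = \frac{396607}{205179 + 148659} = \frac{396607}{353838}$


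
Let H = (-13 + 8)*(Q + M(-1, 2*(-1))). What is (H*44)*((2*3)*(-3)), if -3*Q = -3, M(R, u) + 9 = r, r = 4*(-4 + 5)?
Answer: -15840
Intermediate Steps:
r = 4 (r = 4*1 = 4)
M(R, u) = -5 (M(R, u) = -9 + 4 = -5)
Q = 1 (Q = -1/3*(-3) = 1)
H = 20 (H = (-13 + 8)*(1 - 5) = -5*(-4) = 20)
(H*44)*((2*3)*(-3)) = (20*44)*((2*3)*(-3)) = 880*(6*(-3)) = 880*(-18) = -15840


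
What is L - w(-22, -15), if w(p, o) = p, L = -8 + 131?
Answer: 145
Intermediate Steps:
L = 123
L - w(-22, -15) = 123 - 1*(-22) = 123 + 22 = 145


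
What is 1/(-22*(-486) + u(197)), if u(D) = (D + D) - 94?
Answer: 1/10992 ≈ 9.0975e-5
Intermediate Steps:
u(D) = -94 + 2*D (u(D) = 2*D - 94 = -94 + 2*D)
1/(-22*(-486) + u(197)) = 1/(-22*(-486) + (-94 + 2*197)) = 1/(10692 + (-94 + 394)) = 1/(10692 + 300) = 1/10992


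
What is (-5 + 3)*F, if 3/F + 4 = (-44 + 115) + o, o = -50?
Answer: -6/17 ≈ -0.35294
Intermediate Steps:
F = 3/17 (F = 3/(-4 + ((-44 + 115) - 50)) = 3/(-4 + (71 - 50)) = 3/(-4 + 21) = 3/17 ≈ 0.17647)
(-5 + 3)*F = (-5 + 3)*(3/17) = -2*3/17 = -6/17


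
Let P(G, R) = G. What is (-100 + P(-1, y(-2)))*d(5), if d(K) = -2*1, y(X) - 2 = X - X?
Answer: 202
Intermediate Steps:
y(X) = 2 (y(X) = 2 + (X - X) = 2 + 0 = 2)
d(K) = -2
(-100 + P(-1, y(-2)))*d(5) = (-100 - 1)*(-2) = -101*(-2) = 202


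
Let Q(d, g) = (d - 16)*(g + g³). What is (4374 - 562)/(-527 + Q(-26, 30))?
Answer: -3812/1135787 ≈ -0.0033563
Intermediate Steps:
Q(d, g) = (-16 + d)*(g + g³)
(4374 - 562)/(-527 + Q(-26, 30)) = (4374 - 562)/(-527 + 30*(-16 - 26 - 16*30² - 26*30²)) = 3812/(-527 + 30*(-16 - 26 - 16*900 - 26*900)) = 3812/(-527 + 30*(-16 - 26 - 14400 - 23400)) = 3812/(-527 + 30*(-37842)) = 3812/(-527 - 1135260) = 3812/(-1135787) = 3812*(-1/1135787) = -3812/1135787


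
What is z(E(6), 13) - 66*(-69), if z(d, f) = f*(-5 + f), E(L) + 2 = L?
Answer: 4658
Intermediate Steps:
E(L) = -2 + L
z(E(6), 13) - 66*(-69) = 13*(-5 + 13) - 66*(-69) = 13*8 + 4554 = 104 + 4554 = 4658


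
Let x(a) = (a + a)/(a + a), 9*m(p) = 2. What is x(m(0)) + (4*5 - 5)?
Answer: 16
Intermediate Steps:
m(p) = 2/9 (m(p) = (⅑)*2 = 2/9)
x(a) = 1 (x(a) = (2*a)/((2*a)) = (2*a)*(1/(2*a)) = 1)
x(m(0)) + (4*5 - 5) = 1 + (4*5 - 5) = 1 + (20 - 5) = 1 + 15 = 16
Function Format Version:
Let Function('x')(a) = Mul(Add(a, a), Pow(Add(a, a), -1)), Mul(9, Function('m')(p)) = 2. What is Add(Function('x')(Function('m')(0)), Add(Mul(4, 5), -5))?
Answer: 16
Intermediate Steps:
Function('m')(p) = Rational(2, 9) (Function('m')(p) = Mul(Rational(1, 9), 2) = Rational(2, 9))
Function('x')(a) = 1 (Function('x')(a) = Mul(Mul(2, a), Pow(Mul(2, a), -1)) = Mul(Mul(2, a), Mul(Rational(1, 2), Pow(a, -1))) = 1)
Add(Function('x')(Function('m')(0)), Add(Mul(4, 5), -5)) = Add(1, Add(Mul(4, 5), -5)) = Add(1, Add(20, -5)) = Add(1, 15) = 16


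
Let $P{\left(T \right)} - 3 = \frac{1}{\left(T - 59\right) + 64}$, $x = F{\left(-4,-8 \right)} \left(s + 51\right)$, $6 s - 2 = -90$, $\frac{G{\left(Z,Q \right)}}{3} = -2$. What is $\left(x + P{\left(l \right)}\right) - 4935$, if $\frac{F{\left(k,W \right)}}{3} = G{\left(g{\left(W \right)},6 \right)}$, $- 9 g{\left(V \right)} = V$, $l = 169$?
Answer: $- \frac{971963}{174} \approx -5586.0$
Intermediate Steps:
$g{\left(V \right)} = - \frac{V}{9}$
$G{\left(Z,Q \right)} = -6$ ($G{\left(Z,Q \right)} = 3 \left(-2\right) = -6$)
$s = - \frac{44}{3}$ ($s = \frac{1}{3} + \frac{1}{6} \left(-90\right) = \frac{1}{3} - 15 = - \frac{44}{3} \approx -14.667$)
$F{\left(k,W \right)} = -18$ ($F{\left(k,W \right)} = 3 \left(-6\right) = -18$)
$x = -654$ ($x = - 18 \left(- \frac{44}{3} + 51\right) = \left(-18\right) \frac{109}{3} = -654$)
$P{\left(T \right)} = 3 + \frac{1}{5 + T}$ ($P{\left(T \right)} = 3 + \frac{1}{\left(T - 59\right) + 64} = 3 + \frac{1}{\left(-59 + T\right) + 64} = 3 + \frac{1}{5 + T}$)
$\left(x + P{\left(l \right)}\right) - 4935 = \left(-654 + \frac{16 + 3 \cdot 169}{5 + 169}\right) - 4935 = \left(-654 + \frac{16 + 507}{174}\right) - 4935 = \left(-654 + \frac{1}{174} \cdot 523\right) - 4935 = \left(-654 + \frac{523}{174}\right) - 4935 = - \frac{113273}{174} - 4935 = - \frac{971963}{174}$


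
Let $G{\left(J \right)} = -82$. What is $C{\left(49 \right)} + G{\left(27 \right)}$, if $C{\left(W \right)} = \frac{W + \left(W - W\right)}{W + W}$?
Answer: $- \frac{163}{2} \approx -81.5$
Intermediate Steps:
$C{\left(W \right)} = \frac{1}{2}$ ($C{\left(W \right)} = \frac{W + 0}{2 W} = W \frac{1}{2 W} = \frac{1}{2}$)
$C{\left(49 \right)} + G{\left(27 \right)} = \frac{1}{2} - 82 = - \frac{163}{2}$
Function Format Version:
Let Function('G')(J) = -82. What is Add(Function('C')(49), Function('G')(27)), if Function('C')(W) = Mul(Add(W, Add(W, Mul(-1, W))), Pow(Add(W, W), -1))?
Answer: Rational(-163, 2) ≈ -81.500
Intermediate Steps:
Function('C')(W) = Rational(1, 2) (Function('C')(W) = Mul(Add(W, 0), Pow(Mul(2, W), -1)) = Mul(W, Mul(Rational(1, 2), Pow(W, -1))) = Rational(1, 2))
Add(Function('C')(49), Function('G')(27)) = Add(Rational(1, 2), -82) = Rational(-163, 2)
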